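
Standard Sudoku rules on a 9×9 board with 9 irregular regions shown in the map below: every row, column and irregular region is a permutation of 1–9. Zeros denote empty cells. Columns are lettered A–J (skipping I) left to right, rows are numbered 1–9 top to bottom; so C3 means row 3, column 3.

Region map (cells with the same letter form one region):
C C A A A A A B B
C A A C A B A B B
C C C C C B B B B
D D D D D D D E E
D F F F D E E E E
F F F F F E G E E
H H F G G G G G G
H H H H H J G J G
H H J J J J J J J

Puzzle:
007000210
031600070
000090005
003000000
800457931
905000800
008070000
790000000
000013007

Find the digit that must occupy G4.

H4 = 5: in row 4, 5 can only go here (every other open cell in that row sees a 5).
J4 = 8: in row 4, 8 can only go here (every other open cell in that row sees an 8).
C9 = 9: in column 3, 9 can only go here (every other open cell in that column sees a 9).
G4 = 7: in column 7, 7 can only go here (every other open cell in that column sees a 7).

7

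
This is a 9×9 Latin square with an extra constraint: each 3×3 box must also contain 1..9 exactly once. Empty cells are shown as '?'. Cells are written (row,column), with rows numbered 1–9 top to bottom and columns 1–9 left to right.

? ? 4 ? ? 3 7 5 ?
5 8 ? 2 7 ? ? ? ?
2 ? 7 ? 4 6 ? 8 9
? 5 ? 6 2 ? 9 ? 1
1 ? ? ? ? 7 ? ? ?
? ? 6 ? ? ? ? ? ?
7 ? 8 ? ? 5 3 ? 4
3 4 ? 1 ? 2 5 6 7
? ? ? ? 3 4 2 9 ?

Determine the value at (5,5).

(3,4) = 5 (sole candidate).
(3,7) = 1 (sole candidate).
(4,3) = 3 (sole candidate).
(4,6) = 8 (sole candidate).
(7,4) = 9 (sole candidate).
(7,5) = 6 (sole candidate).
(7,8) = 1 (sole candidate).
(8,3) = 9 (sole candidate).
(8,5) = 8 (sole candidate).
(9,1) = 6 (sole candidate).
(9,2) = 1 (sole candidate).
(9,3) = 5 (sole candidate).
(9,4) = 7 (sole candidate).
(9,9) = 8 (sole candidate).
(1,1) = 9 (sole candidate).
(1,2) = 6 (sole candidate).
(1,4) = 8 (sole candidate).
(1,5) = 1 (sole candidate).
(1,9) = 2 (sole candidate).
(2,3) = 1 (sole candidate).
(2,6) = 9 (sole candidate).
(3,2) = 3 (sole candidate).
(4,1) = 4 (sole candidate).
(4,8) = 7 (sole candidate).
(5,3) = 2 (sole candidate).
(6,1) = 8 (sole candidate).
(6,6) = 1 (sole candidate).
(6,7) = 4 (sole candidate).
(7,2) = 2 (sole candidate).
(2,7) = 6 (sole candidate).
(2,9) = 3 (sole candidate).
(5,2) = 9 (sole candidate).
(5,5) = 5: row 5 has {1,2,7,9}; col 5 has {1,2,3,4,6,7,8}; box has {1,2,6,7,8} → only 5 remains.

5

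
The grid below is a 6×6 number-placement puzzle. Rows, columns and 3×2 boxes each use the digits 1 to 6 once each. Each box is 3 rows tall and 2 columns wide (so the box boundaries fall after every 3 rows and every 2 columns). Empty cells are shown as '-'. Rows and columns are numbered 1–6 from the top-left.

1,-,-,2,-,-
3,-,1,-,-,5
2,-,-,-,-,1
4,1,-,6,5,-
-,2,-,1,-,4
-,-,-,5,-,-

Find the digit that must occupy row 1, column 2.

row 2, column 4 = 4: row 2 has {1,3,5}; col 4 has {1,2,5,6}; box has {1,2} → only 4 remains.
row 3, column 4 = 3: row 3 has {1,2}; col 4 has {1,2,4,5,6}; box has {1,2,4} → only 3 remains.
row 5, column 3 = 3: row 5 has {1,2,4}; col 3 has {1}; box has {1,5,6} → only 3 remains.
row 5, column 5 = 6: row 5 has {1,2,3,4}; col 5 has {5}; box has {4,5} → only 6 remains.
row 6, column 1 = 6: row 6 has {5}; col 1 has {1,2,3,4}; box has {1,2,4} → only 6 remains.
row 6, column 2 = 3: row 6 has {5,6}; col 2 has {1,2}; box has {1,2,4,6} → only 3 remains.
row 6, column 6 = 2: row 6 has {3,5,6}; col 6 has {1,4,5}; box has {4,5,6} → only 2 remains.
row 2, column 2 = 6: row 2 has {1,3,4,5}; col 2 has {1,2,3}; box has {1,2,3} → only 6 remains.
row 2, column 5 = 2: row 2 has {1,3,4,5,6}; col 5 has {5,6}; box has {1,5} → only 2 remains.
row 3, column 5 = 4: row 3 has {1,2,3}; col 5 has {2,5,6}; box has {1,2,5} → only 4 remains.
row 4, column 3 = 2: row 4 has {1,4,5,6}; col 3 has {1,3}; box has {1,3,5,6} → only 2 remains.
row 4, column 6 = 3: row 4 has {1,2,4,5,6}; col 6 has {1,2,4,5}; box has {2,4,5,6} → only 3 remains.
row 5, column 1 = 5: row 5 has {1,2,3,4,6}; col 1 has {1,2,3,4,6}; box has {1,2,3,4,6} → only 5 remains.
row 6, column 3 = 4: row 6 has {2,3,5,6}; col 3 has {1,2,3}; box has {1,2,3,5,6} → only 4 remains.
row 6, column 5 = 1: row 6 has {2,3,4,5,6}; col 5 has {2,4,5,6}; box has {2,3,4,5,6} → only 1 remains.
row 1, column 5 = 3: row 1 has {1,2}; col 5 has {1,2,4,5,6}; box has {1,2,4,5} → only 3 remains.
row 1, column 6 = 6: row 1 has {1,2,3}; col 6 has {1,2,3,4,5}; box has {1,2,3,4,5} → only 6 remains.
row 3, column 2 = 5: row 3 has {1,2,3,4}; col 2 has {1,2,3,6}; box has {1,2,3,6} → only 5 remains.
row 3, column 3 = 6: row 3 has {1,2,3,4,5}; col 3 has {1,2,3,4}; box has {1,2,3,4} → only 6 remains.
row 1, column 2 = 4: row 1 has {1,2,3,6}; col 2 has {1,2,3,5,6}; box has {1,2,3,5,6} → only 4 remains.

4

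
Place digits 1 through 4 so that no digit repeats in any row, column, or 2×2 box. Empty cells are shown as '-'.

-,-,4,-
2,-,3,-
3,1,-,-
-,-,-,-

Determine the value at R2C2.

R1C1 = 1 (sole candidate).
R1C2 = 3 (sole candidate).
R1C4 = 2 (sole candidate).
R2C2 = 4: row 2 has {2,3}; col 2 has {1,3}; box has {1,2,3} → only 4 remains.

4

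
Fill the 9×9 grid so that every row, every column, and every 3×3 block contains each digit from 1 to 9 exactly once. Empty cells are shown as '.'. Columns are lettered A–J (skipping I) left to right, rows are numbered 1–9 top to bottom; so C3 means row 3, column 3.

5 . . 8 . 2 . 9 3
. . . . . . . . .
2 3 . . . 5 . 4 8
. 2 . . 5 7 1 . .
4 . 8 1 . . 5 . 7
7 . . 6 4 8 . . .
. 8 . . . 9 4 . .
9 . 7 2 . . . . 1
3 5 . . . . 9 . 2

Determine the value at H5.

6

A4 = 6 (sole candidate).
B5 = 9 (sole candidate).
F5 = 3 (sole candidate).
B6 = 1 (sole candidate).
J6 = 9 (sole candidate).
A7 = 1 (sole candidate).
A2 = 8 (sole candidate).
C4 = 3 (sole candidate).
D4 = 9 (sole candidate).
H4 = 8 (sole candidate).
J4 = 4 (sole candidate).
E5 = 2 (sole candidate).
H5 = 6: row 5 has {1,2,3,4,5,7,8,9}; col 8 has {4,8,9}; box has {1,4,5,7,8,9} → only 6 remains.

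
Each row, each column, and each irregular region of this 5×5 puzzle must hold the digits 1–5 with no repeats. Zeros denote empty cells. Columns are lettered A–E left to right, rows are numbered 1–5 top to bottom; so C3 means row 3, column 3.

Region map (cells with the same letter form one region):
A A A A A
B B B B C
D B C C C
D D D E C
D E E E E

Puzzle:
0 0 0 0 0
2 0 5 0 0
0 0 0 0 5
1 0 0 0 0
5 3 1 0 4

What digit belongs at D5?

2

D5 = 2: row 5 has {1,3,4,5}; col 4 has {}; region has {1,3,4} → only 2 remains.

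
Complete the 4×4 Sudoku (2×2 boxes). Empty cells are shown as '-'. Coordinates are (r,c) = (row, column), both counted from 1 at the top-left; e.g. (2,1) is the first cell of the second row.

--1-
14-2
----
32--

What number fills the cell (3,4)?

(1,1) = 2: row 1 has {1}; col 1 has {1,3}; box has {1,4} → only 2 remains.
(1,2) = 3: row 1 has {1,2}; col 2 has {2,4}; box has {1,2,4} → only 3 remains.
(1,4) = 4: row 1 has {1,2,3}; col 4 has {2}; box has {1,2} → only 4 remains.
(2,3) = 3: row 2 has {1,2,4}; col 3 has {1}; box has {1,2,4} → only 3 remains.
(3,1) = 4: row 3 has {}; col 1 has {1,2,3}; box has {2,3} → only 4 remains.
(3,2) = 1: row 3 has {4}; col 2 has {2,3,4}; box has {2,3,4} → only 1 remains.
(3,3) = 2: row 3 has {1,4}; col 3 has {1,3}; box has {} → only 2 remains.
(3,4) = 3: row 3 has {1,2,4}; col 4 has {2,4}; box has {2} → only 3 remains.

3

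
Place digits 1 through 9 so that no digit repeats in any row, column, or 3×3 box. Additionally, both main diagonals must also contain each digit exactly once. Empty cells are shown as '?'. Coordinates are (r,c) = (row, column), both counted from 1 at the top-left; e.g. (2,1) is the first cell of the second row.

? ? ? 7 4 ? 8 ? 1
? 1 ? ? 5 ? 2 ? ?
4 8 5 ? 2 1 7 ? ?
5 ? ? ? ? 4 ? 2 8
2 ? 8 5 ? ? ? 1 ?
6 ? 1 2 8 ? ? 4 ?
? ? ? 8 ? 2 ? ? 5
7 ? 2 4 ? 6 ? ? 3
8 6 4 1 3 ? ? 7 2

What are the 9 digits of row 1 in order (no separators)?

(8,5) = 9: row 8 has {2,3,4,6,7}; col 5 has {2,3,4,5,8}; box has {1,2,3,4,6,8} → only 9 remains.
(8,7) = 1: row 8 has {2,3,4,6,7,9}; col 7 has {2,7,8}; box has {2,3,5,7} → only 1 remains.
(8,8) = 8: row 8 has {1,2,3,4,6,7,9}; col 8 has {1,2,4,7}; box has {1,2,3,5,7}; main diagonal has {1,2,5} → only 8 remains.
(9,6) = 5: row 9 has {1,2,3,4,6,7,8}; col 6 has {1,2,4,6}; box has {1,2,3,4,6,8,9} → only 5 remains.
(9,7) = 9: row 9 has {1,2,3,4,5,6,7,8}; col 7 has {1,2,7,8}; box has {1,2,3,5,7,8} → only 9 remains.
(5,5) = 6: row 5 has {1,2,5,8}; col 5 has {2,3,4,5,8,9}; box has {2,4,5,8}; main diagonal has {1,2,5,8}; anti-diagonal has {1,2,4,7,8} → only 6 remains.
(5,7) = 3: row 5 has {1,2,5,6,8}; col 7 has {1,2,7,8,9}; box has {1,2,4,8} → only 3 remains.
(6,7) = 5: row 6 has {1,2,4,6,8}; col 7 has {1,2,3,7,8,9}; box has {1,2,3,4,8} → only 5 remains.
(7,5) = 7: row 7 has {2,5,8}; col 5 has {2,3,4,5,6,8,9}; box has {1,2,3,4,5,6,8,9} → only 7 remains.
(7,7) = 4: row 7 has {2,5,7,8}; col 7 has {1,2,3,5,7,8,9}; box has {1,2,3,5,7,8,9}; main diagonal has {1,2,5,6,8} → only 4 remains.
(7,8) = 6: row 7 has {2,4,5,7,8}; col 8 has {1,2,4,7,8}; box has {1,2,3,4,5,7,8,9} → only 6 remains.
(8,2) = 5: row 8 has {1,2,3,4,6,7,8,9}; col 2 has {1,6,8}; box has {2,4,6,7,8}; anti-diagonal has {1,2,4,6,7,8} → only 5 remains.
(4,5) = 1: row 4 has {2,4,5,8}; col 5 has {2,3,4,5,6,7,8,9}; box has {2,4,5,6,8} → only 1 remains.
(4,7) = 6: row 4 has {1,2,4,5,8}; col 7 has {1,2,3,4,5,7,8,9}; box has {1,2,3,4,5,8} → only 6 remains.
(1,2) = 2: in row 1, 2 can only go here (every other open cell in that row sees a 2).
(1,8) = 5: in row 1, 5 can only go here (every other open cell in that row sees a 5).
(1,3) = 6: in row 1, 6 can only go here (every other open cell in that row sees a 6).
(2,9) = 4: in row 2, 4 can only go here (every other open cell in that row sees a 4).
(2,3) = 7: in row 2, 7 can only go here (every other open cell in that row sees a 7).
(2,6) = 8: in row 2, 8 can only go here (every other open cell in that row sees an 8).
(2,4) = 6: in row 2, 6 can only go here (every other open cell in that row sees a 6).
(3,9) = 6: in row 3, 6 can only go here (every other open cell in that row sees a 6).
(4,2) = 7: in row 4, 7 can only go here (every other open cell in that row sees a 7).
(5,2) = 4: in row 5, 4 can only go here (every other open cell in that row sees a 4).
(7,1) = 1: in row 7, 1 can only go here (every other open cell in that row sees a 1).
(6,6) = 7: in main diagonal, 7 can only go here (every other open cell in that diagonal sees a 7).
(5,6) = 9: row 5 has {1,2,3,4,5,6,8}; col 6 has {1,2,4,5,6,7,8}; box has {1,2,4,5,6,7,8} → only 9 remains.
(5,9) = 7: row 5 has {1,2,3,4,5,6,8,9}; col 9 has {1,2,3,4,5,6,8}; box has {1,2,3,4,5,6,8} → only 7 remains.
(6,9) = 9: row 6 has {1,2,4,5,6,7,8}; col 9 has {1,2,3,4,5,6,7,8}; box has {1,2,3,4,5,6,7,8} → only 9 remains.
(1,6) = 3: row 1 has {1,2,4,5,6,7,8}; col 6 has {1,2,4,5,6,7,8,9}; box has {1,2,4,5,6,7,8} → only 3 remains.
(3,4) = 9: row 3 has {1,2,4,5,6,7,8}; col 4 has {1,2,4,5,6,7,8}; box has {1,2,3,4,5,6,7,8} → only 9 remains.
(3,8) = 3: row 3 has {1,2,4,5,6,7,8,9}; col 8 has {1,2,4,5,6,7,8}; box has {1,2,4,5,6,7,8} → only 3 remains.
(4,4) = 3: row 4 has {1,2,4,5,6,7,8}; col 4 has {1,2,4,5,6,7,8,9}; box has {1,2,4,5,6,7,8,9}; main diagonal has {1,2,4,5,6,7,8} → only 3 remains.
(6,2) = 3: row 6 has {1,2,4,5,6,7,8,9}; col 2 has {1,2,4,5,6,7,8}; box has {1,2,4,5,6,7,8} → only 3 remains.
(7,2) = 9: row 7 has {1,2,4,5,6,7,8}; col 2 has {1,2,3,4,5,6,7,8}; box has {1,2,4,5,6,7,8} → only 9 remains.
(7,3) = 3: row 7 has {1,2,4,5,6,7,8,9}; col 3 has {1,2,4,5,6,7,8}; box has {1,2,4,5,6,7,8,9}; anti-diagonal has {1,2,4,5,6,7,8} → only 3 remains.
(1,1) = 9: row 1 has {1,2,3,4,5,6,7,8}; col 1 has {1,2,4,5,6,7,8}; box has {1,2,4,5,6,7,8}; main diagonal has {1,2,3,4,5,6,7,8} → only 9 remains.

926743851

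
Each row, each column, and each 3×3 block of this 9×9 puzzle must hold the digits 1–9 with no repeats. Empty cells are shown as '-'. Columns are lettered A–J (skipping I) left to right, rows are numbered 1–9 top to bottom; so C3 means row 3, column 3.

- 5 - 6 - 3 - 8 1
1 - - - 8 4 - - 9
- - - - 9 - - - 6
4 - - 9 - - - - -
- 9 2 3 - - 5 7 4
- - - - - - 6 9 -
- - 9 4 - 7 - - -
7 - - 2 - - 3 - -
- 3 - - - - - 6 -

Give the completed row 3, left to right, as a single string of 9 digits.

348791256

A1 = 9 (hidden single in row 1).
E6 = 4 (hidden single in row 6).
E7 = 3 (hidden single in row 7).
F8 = 9 (hidden single in row 8).
G9 = 9 (hidden single in row 9).
C9 = 4 (hidden single in row 9).
J9 = 7 (hidden single in row 9).
C1 = 7 (sole candidate).
E1 = 2 (sole candidate).
G1 = 4 (sole candidate).
B3 = 4: in row 3, 4 can only go here (every other open cell in that row sees a 4).
H8 = 4 (hidden single in row 8).
A9 = 2 (hidden single in row 9).
B2 = 2 (hidden single in column 2).
G2 = 7 (sole candidate).
G3 = 2: row 3 has {4,6,9}; col 7 has {3,4,5,6,7,9}; box has {1,4,6,7,8,9} → only 2 remains.
D2 = 5 (sole candidate).
H2 = 3 (sole candidate).
F3 = 1: row 3 has {2,4,6,9}; col 6 has {3,4,7,9}; box has {2,3,4,5,6,8,9} → only 1 remains.
H3 = 5: row 3 has {1,2,4,6,9}; col 8 has {3,4,6,7,8,9}; box has {1,2,3,4,6,7,8,9} → only 5 remains.
C2 = 6 (sole candidate).
D3 = 7: row 3 has {1,2,4,5,6,9}; col 4 has {2,3,4,5,6,9}; box has {1,2,3,4,5,6,8,9} → only 7 remains.
E5 = 1 (hidden single in row 5).
D6 = 8 (sole candidate).
D9 = 1 (sole candidate).
E9 = 5 (sole candidate).
F9 = 8 (sole candidate).
F5 = 6 (sole candidate).
E8 = 6 (sole candidate).
E4 = 7 (sole candidate).
A5 = 8 (sole candidate).
A3 = 3: row 3 has {1,2,4,5,6,7,9}; col 1 has {1,2,4,7,8,9}; box has {1,2,4,5,6,7,9} → only 3 remains.
C3 = 8: row 3 has {1,2,3,4,5,6,7,9}; col 3 has {2,4,6,7,9}; box has {1,2,3,4,5,6,7,9} → only 8 remains.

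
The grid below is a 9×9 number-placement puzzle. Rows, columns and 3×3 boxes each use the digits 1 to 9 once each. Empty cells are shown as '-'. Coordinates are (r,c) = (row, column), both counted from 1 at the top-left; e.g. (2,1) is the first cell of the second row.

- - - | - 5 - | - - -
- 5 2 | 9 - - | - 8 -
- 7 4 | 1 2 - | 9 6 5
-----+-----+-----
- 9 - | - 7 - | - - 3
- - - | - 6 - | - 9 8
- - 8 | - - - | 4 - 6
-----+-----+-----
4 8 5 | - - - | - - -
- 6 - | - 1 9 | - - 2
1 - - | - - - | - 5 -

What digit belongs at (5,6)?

(7,5) = 3: row 7 has {4,5,8}; col 5 has {1,2,5,6,7}; box has {1,9} → only 3 remains.
(2,5) = 4: row 2 has {2,5,8,9}; col 5 has {1,2,3,5,6,7}; box has {1,2,5,9} → only 4 remains.
(6,5) = 9: row 6 has {4,6,8}; col 5 has {1,2,3,4,5,6,7}; box has {6,7} → only 9 remains.
(9,5) = 8: row 9 has {1,5}; col 5 has {1,2,3,4,5,6,7,9}; box has {1,3,9} → only 8 remains.
(7,9) = 9: in row 7, 9 can only go here (every other open cell in that row sees a 9).
(8,4) = 5: in row 8, 5 can only go here (every other open cell in that row sees a 5).
(8,7) = 8: in row 8, 8 can only go here (every other open cell in that row sees an 8).
(8,8) = 4: in row 8, 4 can only go here (every other open cell in that row sees a 4).
(9,9) = 7: row 9 has {1,5,8}; col 9 has {2,3,5,6,8,9}; box has {2,4,5,8,9} → only 7 remains.
(2,9) = 1: row 2 has {2,4,5,8,9}; col 9 has {2,3,5,6,7,8,9}; box has {5,6,8,9} → only 1 remains.
(7,8) = 1: row 7 has {3,4,5,8,9}; col 8 has {4,5,6,8,9}; box has {2,4,5,7,8,9} → only 1 remains.
(1,9) = 4: row 1 has {5}; col 9 has {1,2,3,5,6,7,8,9}; box has {1,5,6,8,9} → only 4 remains.
(4,8) = 2: row 4 has {3,7,9}; col 8 has {1,4,5,6,8,9}; box has {3,4,6,8,9} → only 2 remains.
(6,8) = 7: row 6 has {4,6,8,9}; col 8 has {1,2,4,5,6,8,9}; box has {2,3,4,6,8,9} → only 7 remains.
(7,7) = 6: row 7 has {1,3,4,5,8,9}; col 7 has {4,8,9}; box has {1,2,4,5,7,8,9} → only 6 remains.
(9,7) = 3: row 9 has {1,5,7,8}; col 7 has {4,6,8,9}; box has {1,2,4,5,6,7,8,9} → only 3 remains.
(1,8) = 3: row 1 has {4,5}; col 8 has {1,2,4,5,6,7,8,9}; box has {1,4,5,6,8,9} → only 3 remains.
(2,7) = 7: row 2 has {1,2,4,5,8,9}; col 7 has {3,4,6,8,9}; box has {1,3,4,5,6,8,9} → only 7 remains.
(9,2) = 2: row 9 has {1,3,5,7,8}; col 2 has {5,6,7,8,9}; box has {1,4,5,6,8} → only 2 remains.
(9,3) = 9: row 9 has {1,2,3,5,7,8}; col 3 has {2,4,5,8}; box has {1,2,4,5,6,8} → only 9 remains.
(1,2) = 1: row 1 has {3,4,5}; col 2 has {2,5,6,7,8,9}; box has {2,4,5,7} → only 1 remains.
(1,3) = 6: row 1 has {1,3,4,5}; col 3 has {2,4,5,8,9}; box has {1,2,4,5,7} → only 6 remains.
(1,7) = 2: row 1 has {1,3,4,5,6}; col 7 has {3,4,6,7,8,9}; box has {1,3,4,5,6,7,8,9} → only 2 remains.
(2,1) = 3: row 2 has {1,2,4,5,7,8,9}; col 1 has {1,4}; box has {1,2,4,5,6,7} → only 3 remains.
(2,6) = 6: row 2 has {1,2,3,4,5,7,8,9}; col 6 has {9}; box has {1,2,4,5,9} → only 6 remains.
(3,1) = 8: row 3 has {1,2,4,5,6,7,9}; col 1 has {1,3,4}; box has {1,2,3,4,5,6,7} → only 8 remains.
(3,6) = 3: row 3 has {1,2,4,5,6,7,8,9}; col 6 has {6,9}; box has {1,2,4,5,6,9} → only 3 remains.
(4,3) = 1: row 4 has {2,3,7,9}; col 3 has {2,4,5,6,8,9}; box has {8,9} → only 1 remains.
(4,7) = 5: row 4 has {1,2,3,7,9}; col 7 has {2,3,4,6,7,8,9}; box has {2,3,4,6,7,8,9} → only 5 remains.
(5,7) = 1: row 5 has {6,8,9}; col 7 has {2,3,4,5,6,7,8,9}; box has {2,3,4,5,6,7,8,9} → only 1 remains.
(6,2) = 3: row 6 has {4,6,7,8,9}; col 2 has {1,2,5,6,7,8,9}; box has {1,8,9} → only 3 remains.
(6,4) = 2: row 6 has {3,4,6,7,8,9}; col 4 has {1,5,9}; box has {6,7,9} → only 2 remains.
(7,4) = 7: row 7 has {1,3,4,5,6,8,9}; col 4 has {1,2,5,9}; box has {1,3,5,8,9} → only 7 remains.
(7,6) = 2: row 7 has {1,3,4,5,6,7,8,9}; col 6 has {3,6,9}; box has {1,3,5,7,8,9} → only 2 remains.
(8,1) = 7: row 8 has {1,2,4,5,6,8,9}; col 1 has {1,3,4,8}; box has {1,2,4,5,6,8,9} → only 7 remains.
(8,3) = 3: row 8 has {1,2,4,5,6,7,8,9}; col 3 has {1,2,4,5,6,8,9}; box has {1,2,4,5,6,7,8,9} → only 3 remains.
(9,6) = 4: row 9 has {1,2,3,5,7,8,9}; col 6 has {2,3,6,9}; box has {1,2,3,5,7,8,9} → only 4 remains.
(1,1) = 9: row 1 has {1,2,3,4,5,6}; col 1 has {1,3,4,7,8}; box has {1,2,3,4,5,6,7,8} → only 9 remains.
(1,4) = 8: row 1 has {1,2,3,4,5,6,9}; col 4 has {1,2,5,7,9}; box has {1,2,3,4,5,6,9} → only 8 remains.
(1,6) = 7: row 1 has {1,2,3,4,5,6,8,9}; col 6 has {2,3,4,6,9}; box has {1,2,3,4,5,6,8,9} → only 7 remains.
(4,1) = 6: row 4 has {1,2,3,5,7,9}; col 1 has {1,3,4,7,8,9}; box has {1,3,8,9} → only 6 remains.
(4,4) = 4: row 4 has {1,2,3,5,6,7,9}; col 4 has {1,2,5,7,8,9}; box has {2,6,7,9} → only 4 remains.
(4,6) = 8: row 4 has {1,2,3,4,5,6,7,9}; col 6 has {2,3,4,6,7,9}; box has {2,4,6,7,9} → only 8 remains.
(5,2) = 4: row 5 has {1,6,8,9}; col 2 has {1,2,3,5,6,7,8,9}; box has {1,3,6,8,9} → only 4 remains.
(5,3) = 7: row 5 has {1,4,6,8,9}; col 3 has {1,2,3,4,5,6,8,9}; box has {1,3,4,6,8,9} → only 7 remains.
(5,4) = 3: row 5 has {1,4,6,7,8,9}; col 4 has {1,2,4,5,7,8,9}; box has {2,4,6,7,8,9} → only 3 remains.
(5,6) = 5: row 5 has {1,3,4,6,7,8,9}; col 6 has {2,3,4,6,7,8,9}; box has {2,3,4,6,7,8,9} → only 5 remains.

5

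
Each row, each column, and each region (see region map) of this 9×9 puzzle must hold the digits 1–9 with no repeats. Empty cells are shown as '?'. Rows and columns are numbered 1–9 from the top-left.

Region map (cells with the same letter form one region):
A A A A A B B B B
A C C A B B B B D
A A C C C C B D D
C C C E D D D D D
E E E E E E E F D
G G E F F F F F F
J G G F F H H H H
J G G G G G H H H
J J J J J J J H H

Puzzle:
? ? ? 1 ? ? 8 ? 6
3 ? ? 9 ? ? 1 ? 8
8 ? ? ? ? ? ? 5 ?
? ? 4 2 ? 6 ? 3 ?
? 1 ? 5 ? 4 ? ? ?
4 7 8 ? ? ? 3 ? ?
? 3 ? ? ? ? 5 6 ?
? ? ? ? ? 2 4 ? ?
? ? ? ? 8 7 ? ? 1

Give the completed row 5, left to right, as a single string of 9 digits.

619534782

row 2, column 6 = 5: row 2 has {1,3,8,9}; col 6 has {2,4,6,7}; region has {1,6,8} → only 5 remains.
row 6, column 4 = 6: row 6 has {3,4,7,8}; col 4 has {1,2,5,9}; region has {3} → only 6 remains.
row 8, column 4 = 8: row 8 has {2,4}; col 4 has {1,2,5,6,9}; region has {2,3,4,7} → only 8 remains.
row 1, column 6 = 3: in row 1, 3 can only go here (every other open cell in that row sees a 3).
row 1, column 8 = 9: in row 1, 9 can only go here (every other open cell in that row sees a 9).
row 8, column 8 = 7: row 8 has {2,4,8}; col 8 has {3,5,6,9}; region has {1,4,5,6} → only 7 remains.
row 9, column 8 = 2: row 9 has {1,7,8}; col 8 has {3,5,6,7,9}; region has {1,4,5,6,7} → only 2 remains.
row 2, column 8 = 4: row 2 has {1,3,5,8,9}; col 8 has {2,3,5,6,7,9}; region has {1,3,5,6,8,9} → only 4 remains.
row 5, column 8 = 8: row 5 has {1,4,5}; col 8 has {2,3,4,5,6,7,9}; region has {3,6} → only 8 remains.
row 6, column 8 = 1: row 6 has {3,4,6,7,8}; col 8 has {2,3,4,5,6,7,8,9}; region has {3,6,8} → only 1 remains.
row 7, column 9 = 9: row 7 has {3,5,6}; col 9 has {1,6,8}; region has {1,2,4,5,6,7} → only 9 remains.
row 8, column 9 = 3: row 8 has {2,4,7,8}; col 9 has {1,6,8,9}; region has {1,2,4,5,6,7,9} → only 3 remains.
row 4, column 9 = 7: row 4 has {2,3,4,6}; col 9 has {1,3,6,8,9}; region has {3,5,6,8} → only 7 remains.
row 5, column 9 = 2: row 5 has {1,4,5,8}; col 9 has {1,3,6,7,8,9}; region has {3,5,6,7,8} → only 2 remains.
row 6, column 6 = 9: row 6 has {1,3,4,6,7,8}; col 6 has {2,3,4,5,6,7}; region has {1,3,6,8} → only 9 remains.
row 6, column 9 = 5: row 6 has {1,3,4,6,7,8,9}; col 9 has {1,2,3,6,7,8,9}; region has {1,3,6,8,9} → only 5 remains.
row 7, column 3 = 1: row 7 has {3,5,6,9}; col 3 has {4,8}; region has {2,3,4,7,8} → only 1 remains.
row 7, column 6 = 8: row 7 has {1,3,5,6,9}; col 6 has {2,3,4,5,6,7,9}; region has {1,2,3,4,5,6,7,9} → only 8 remains.
row 3, column 6 = 1: row 3 has {5,8}; col 6 has {2,3,4,5,6,7,8,9}; region has {4} → only 1 remains.
row 3, column 9 = 4: row 3 has {1,5,8}; col 9 has {1,2,3,5,6,7,8,9}; region has {2,3,5,6,7,8} → only 4 remains.
row 4, column 7 = 9: row 4 has {2,3,4,6,7}; col 7 has {1,3,4,5,8}; region has {2,3,4,5,6,7,8} → only 9 remains.
row 6, column 5 = 2: row 6 has {1,3,4,5,6,7,8,9}; col 5 has {8}; region has {1,3,5,6,8,9} → only 2 remains.
row 7, column 1 = 2: row 7 has {1,3,5,6,8,9}; col 1 has {3,4,8}; region has {7,8} → only 2 remains.
row 9, column 7 = 6: row 9 has {1,2,7,8}; col 7 has {1,3,4,5,8,9}; region has {2,7,8} → only 6 remains.
row 2, column 5 = 7: row 2 has {1,3,4,5,8,9}; col 5 has {2,8}; region has {1,3,4,5,6,8,9} → only 7 remains.
row 3, column 7 = 2: row 3 has {1,4,5,8}; col 7 has {1,3,4,5,6,8,9}; region has {1,3,4,5,6,7,8,9} → only 2 remains.
row 4, column 1 = 5: row 4 has {2,3,4,6,7,9}; col 1 has {2,3,4,8}; region has {1,4} → only 5 remains.
row 4, column 2 = 8: row 4 has {2,3,4,5,6,7,9}; col 2 has {1,3,7}; region has {1,4,5} → only 8 remains.
row 4, column 5 = 1: row 4 has {2,3,4,5,6,7,8,9}; col 5 has {2,7,8}; region has {2,3,4,5,6,7,8,9} → only 1 remains.
row 5, column 7 = 7: row 5 has {1,2,4,5,8}; col 7 has {1,2,3,4,5,6,8,9}; region has {1,2,4,5,8} → only 7 remains.
row 7, column 5 = 4: row 7 has {1,2,3,5,6,8,9}; col 5 has {1,2,7,8}; region has {1,2,3,5,6,8,9} → only 4 remains.
row 9, column 1 = 9: row 9 has {1,2,6,7,8}; col 1 has {2,3,4,5,8}; region has {2,6,7,8} → only 9 remains.
row 1, column 1 = 7: row 1 has {1,3,6,8,9}; col 1 has {2,3,4,5,8,9}; region has {1,3,8,9} → only 7 remains.
row 1, column 5 = 5: row 1 has {1,3,6,7,8,9}; col 5 has {1,2,4,7,8}; region has {1,3,7,8,9} → only 5 remains.
row 3, column 2 = 6: row 3 has {1,2,4,5,8}; col 2 has {1,3,7,8}; region has {1,3,5,7,8,9} → only 6 remains.
row 5, column 1 = 6: row 5 has {1,2,4,5,7,8}; col 1 has {2,3,4,5,7,8,9}; region has {1,2,4,5,7,8} → only 6 remains.
row 7, column 4 = 7: row 7 has {1,2,3,4,5,6,8,9}; col 4 has {1,2,5,6,8,9}; region has {1,2,3,4,5,6,8,9} → only 7 remains.
row 8, column 1 = 1: row 8 has {2,3,4,7,8}; col 1 has {2,3,4,5,6,7,8,9}; region has {2,6,7,8,9} → only 1 remains.
row 1, column 3 = 2: row 1 has {1,3,5,6,7,8,9}; col 3 has {1,4,8}; region has {1,3,5,6,7,8,9} → only 2 remains.
row 2, column 2 = 2: row 2 has {1,3,4,5,7,8,9}; col 2 has {1,3,6,7,8}; region has {1,4,5,8} → only 2 remains.
row 2, column 3 = 6: row 2 has {1,2,3,4,5,7,8,9}; col 3 has {1,2,4,8}; region has {1,2,4,5,8} → only 6 remains.
row 3, column 4 = 3: row 3 has {1,2,4,5,6,8}; col 4 has {1,2,5,6,7,8,9}; region has {1,2,4,5,6,8} → only 3 remains.
row 3, column 5 = 9: row 3 has {1,2,3,4,5,6,8}; col 5 has {1,2,4,5,7,8}; region has {1,2,3,4,5,6,8} → only 9 remains.
row 5, column 5 = 3: row 5 has {1,2,4,5,6,7,8}; col 5 has {1,2,4,5,7,8,9}; region has {1,2,4,5,6,7,8} → only 3 remains.
row 8, column 5 = 6: row 8 has {1,2,3,4,7,8}; col 5 has {1,2,3,4,5,7,8,9}; region has {1,2,3,4,7,8} → only 6 remains.
row 9, column 4 = 4: row 9 has {1,2,6,7,8,9}; col 4 has {1,2,3,5,6,7,8,9}; region has {1,2,6,7,8,9} → only 4 remains.
row 1, column 2 = 4: row 1 has {1,2,3,5,6,7,8,9}; col 2 has {1,2,3,6,7,8}; region has {1,2,3,5,6,7,8,9} → only 4 remains.
row 3, column 3 = 7: row 3 has {1,2,3,4,5,6,8,9}; col 3 has {1,2,4,6,8}; region has {1,2,3,4,5,6,8,9} → only 7 remains.
row 5, column 3 = 9: row 5 has {1,2,3,4,5,6,7,8}; col 3 has {1,2,4,6,7,8}; region has {1,2,3,4,5,6,7,8} → only 9 remains.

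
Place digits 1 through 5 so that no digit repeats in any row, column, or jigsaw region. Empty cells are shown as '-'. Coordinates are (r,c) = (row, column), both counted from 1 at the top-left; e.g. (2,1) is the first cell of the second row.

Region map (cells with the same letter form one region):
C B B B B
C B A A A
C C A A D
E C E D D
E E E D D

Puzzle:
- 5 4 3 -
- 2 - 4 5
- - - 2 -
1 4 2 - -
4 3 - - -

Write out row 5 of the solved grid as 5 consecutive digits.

43512

(1,1) = 2 (sole candidate).
(1,5) = 1 (sole candidate).
(2,1) = 3 (sole candidate).
(2,3) = 1 (sole candidate).
(3,1) = 5 (sole candidate).
(3,2) = 1 (sole candidate).
(3,3) = 3 (sole candidate).
(3,5) = 4 (sole candidate).
(4,4) = 5 (sole candidate).
(4,5) = 3 (sole candidate).
(5,3) = 5: row 5 has {3,4}; col 3 has {1,2,3,4}; region has {1,2,3,4} → only 5 remains.
(5,4) = 1: row 5 has {3,4,5}; col 4 has {2,3,4,5}; region has {3,4,5} → only 1 remains.
(5,5) = 2: row 5 has {1,3,4,5}; col 5 has {1,3,4,5}; region has {1,3,4,5} → only 2 remains.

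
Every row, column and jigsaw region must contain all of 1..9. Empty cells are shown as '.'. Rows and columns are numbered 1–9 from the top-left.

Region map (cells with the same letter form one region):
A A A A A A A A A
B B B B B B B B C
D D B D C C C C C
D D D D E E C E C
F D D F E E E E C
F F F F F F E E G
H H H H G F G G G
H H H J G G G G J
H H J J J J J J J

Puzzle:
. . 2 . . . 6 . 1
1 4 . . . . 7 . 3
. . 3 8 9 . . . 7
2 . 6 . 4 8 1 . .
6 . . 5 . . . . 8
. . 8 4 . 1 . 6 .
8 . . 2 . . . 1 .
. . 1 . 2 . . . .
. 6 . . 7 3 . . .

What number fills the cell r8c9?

r4c9 = 5 (sole candidate).
r6c5 = 3 (sole candidate).
r6c9 = 9 (sole candidate).
r5c5 = 1 (sole candidate).
r6c1 = 7 (sole candidate).
r6c2 = 2 (sole candidate).
r6c7 = 5 (sole candidate).
r7c6 = 9 (sole candidate).
r3c2 = 1 (hidden single in row 3).
r3c6 = 6 (hidden single in row 3).
r3c1 = 5 (hidden single in row 3).
r5c3 = 4 (hidden single in row 5).
r9c4 = 1 (hidden single in row 9).
r1c2 = 8 (hidden single in column 2).
r1c5 = 5 (sole candidate).
r7c5 = 6 (sole candidate).
r7c9 = 4 (sole candidate).
r8c9 = 6: row 8 has {1,2}; col 9 has {1,3,4,5,7,8,9}; region has {1,3,7} → only 6 remains.

6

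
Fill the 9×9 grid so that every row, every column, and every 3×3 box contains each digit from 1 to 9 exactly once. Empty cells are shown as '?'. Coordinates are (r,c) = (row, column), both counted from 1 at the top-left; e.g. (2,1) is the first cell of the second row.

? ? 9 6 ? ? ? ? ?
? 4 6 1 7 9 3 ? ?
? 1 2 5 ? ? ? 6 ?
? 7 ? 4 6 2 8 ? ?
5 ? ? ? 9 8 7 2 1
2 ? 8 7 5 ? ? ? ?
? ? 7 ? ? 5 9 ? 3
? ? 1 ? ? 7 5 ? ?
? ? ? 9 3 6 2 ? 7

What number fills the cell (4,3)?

3

(2,1) = 8: row 2 has {1,3,4,6,7,9}; col 1 has {2,5}; box has {1,2,4,6,9} → only 8 remains.
(2,8) = 5: row 2 has {1,3,4,6,7,8,9}; col 8 has {2,6}; box has {3,6} → only 5 remains.
(2,9) = 2: row 2 has {1,3,4,5,6,7,8,9}; col 9 has {1,3,7}; box has {3,5,6} → only 2 remains.
(3,7) = 4: row 3 has {1,2,5,6}; col 7 has {2,3,5,7,8,9}; box has {2,3,5,6} → only 4 remains.
(4,3) = 3: row 4 has {2,4,6,7,8}; col 3 has {1,2,6,7,8,9}; box has {2,5,7,8} → only 3 remains.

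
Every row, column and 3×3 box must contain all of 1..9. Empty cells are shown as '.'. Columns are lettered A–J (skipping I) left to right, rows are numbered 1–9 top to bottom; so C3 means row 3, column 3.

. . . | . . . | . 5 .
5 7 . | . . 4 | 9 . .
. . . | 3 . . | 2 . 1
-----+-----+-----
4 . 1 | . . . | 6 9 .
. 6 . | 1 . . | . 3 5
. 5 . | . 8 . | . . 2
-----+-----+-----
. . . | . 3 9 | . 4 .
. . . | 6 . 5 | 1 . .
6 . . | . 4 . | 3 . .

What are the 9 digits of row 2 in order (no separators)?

578214963

E2 = 1: in row 2, 1 can only go here (every other open cell in that row sees a 1).
E3 = 5 (hidden single in row 3).
D4 = 5 (hidden single in row 4).
G5 = 4 (hidden single in row 5).
G6 = 7 (sole candidate).
H6 = 1 (sole candidate).
G1 = 8 (sole candidate).
H2 = 6: row 2 has {1,4,5,7,9}; col 8 has {1,3,4,5,9}; box has {1,2,5,8,9} → only 6 remains.
J2 = 3: row 2 has {1,4,5,6,7,9}; col 9 has {1,2,5}; box has {1,2,5,6,8,9} → only 3 remains.
H3 = 7 (sole candidate).
J4 = 8 (sole candidate).
G7 = 5 (sole candidate).
J1 = 4 (sole candidate).
D6 = 4 (hidden single in row 6).
F6 = 6 (hidden single in row 6).
F3 = 8 (sole candidate).
D2 = 2: row 2 has {1,3,4,5,6,7,9}; col 4 has {1,3,4,5,6}; box has {1,3,4,5,8} → only 2 remains.
A3 = 9 (sole candidate).
B3 = 4 (sole candidate).
C3 = 6 (sole candidate).
A6 = 3 (sole candidate).
C6 = 9 (sole candidate).
F1 = 7 (sole candidate).
C2 = 8: row 2 has {1,2,3,4,5,6,7,9}; col 3 has {1,6,9}; box has {4,5,6,7,9} → only 8 remains.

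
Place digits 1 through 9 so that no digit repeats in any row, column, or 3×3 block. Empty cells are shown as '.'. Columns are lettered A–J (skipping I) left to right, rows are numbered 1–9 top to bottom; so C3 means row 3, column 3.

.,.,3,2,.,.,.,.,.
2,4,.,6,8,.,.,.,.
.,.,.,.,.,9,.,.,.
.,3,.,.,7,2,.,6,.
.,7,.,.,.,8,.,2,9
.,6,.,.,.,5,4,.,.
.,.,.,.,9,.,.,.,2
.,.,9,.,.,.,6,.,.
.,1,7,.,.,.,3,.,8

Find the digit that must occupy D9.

G3 = 2: in row 3, 2 can only go here (every other open cell in that row sees a 2).
E5 = 6: in row 5, 6 can only go here (every other open cell in that row sees a 6).
D5 = 3: in row 5, 3 can only go here (every other open cell in that row sees a 3).
E6 = 1: row 6 has {4,5,6}; col 5 has {6,7,8,9}; box has {2,3,5,6,7,8} → only 1 remains.
D6 = 9: row 6 has {1,4,5,6}; col 4 has {2,3,6}; box has {1,2,3,5,6,7,8} → only 9 remains.
D4 = 4: row 4 has {2,3,6,7}; col 4 has {2,3,6,9}; box has {1,2,3,5,6,7,8,9} → only 4 remains.
A6 = 8: row 6 has {1,4,5,6,9}; col 1 has {2}; box has {3,6,7} → only 8 remains.
C6 = 2: row 6 has {1,4,5,6,8,9}; col 3 has {3,7,9}; box has {3,6,7,8} → only 2 remains.
D9 = 5: row 9 has {1,3,7,8}; col 4 has {2,3,4,6,9}; box has {9} → only 5 remains.

5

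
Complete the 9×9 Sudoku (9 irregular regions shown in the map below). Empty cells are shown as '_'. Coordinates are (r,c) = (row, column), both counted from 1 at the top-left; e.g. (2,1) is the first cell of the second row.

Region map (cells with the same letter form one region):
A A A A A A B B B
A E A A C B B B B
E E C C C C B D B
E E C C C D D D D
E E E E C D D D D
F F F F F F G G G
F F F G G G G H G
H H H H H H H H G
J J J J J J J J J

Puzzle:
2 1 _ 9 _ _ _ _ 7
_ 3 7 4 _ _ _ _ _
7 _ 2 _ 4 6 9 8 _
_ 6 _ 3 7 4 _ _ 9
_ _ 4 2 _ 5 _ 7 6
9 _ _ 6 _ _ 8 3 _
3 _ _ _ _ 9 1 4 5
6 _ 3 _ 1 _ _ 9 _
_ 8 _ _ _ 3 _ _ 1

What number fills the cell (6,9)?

2

(1,6) = 8 (sole candidate).
(2,1) = 5 (sole candidate).
(3,2) = 5 (sole candidate).
(3,4) = 1 (sole candidate).
(3,9) = 3 (sole candidate).
(4,7) = 2 (sole candidate).
(4,8) = 1 (sole candidate).
(5,2) = 9 (sole candidate).
(5,5) = 8 (sole candidate).
(5,7) = 3 (sole candidate).
(7,3) = 8 (sole candidate).
(7,4) = 7 (sole candidate).
(9,1) = 4 (sole candidate).
(9,4) = 5 (sole candidate).
(1,3) = 6 (sole candidate).
(1,5) = 3 (sole candidate).
(1,8) = 5 (sole candidate).
(2,5) = 9 (sole candidate).
(2,7) = 6 (sole candidate).
(2,8) = 2 (sole candidate).
(2,9) = 8 (sole candidate).
(4,1) = 8 (sole candidate).
(4,3) = 5 (sole candidate).
(5,1) = 1 (sole candidate).
(6,3) = 1 (sole candidate).
(7,2) = 2 (sole candidate).
(7,5) = 6 (sole candidate).
(8,2) = 7 (sole candidate).
(8,4) = 8 (sole candidate).
(8,6) = 2 (sole candidate).
(8,7) = 5 (sole candidate).
(8,9) = 4 (sole candidate).
(9,3) = 9 (sole candidate).
(9,5) = 2 (sole candidate).
(9,7) = 7 (sole candidate).
(9,8) = 6 (sole candidate).
(1,7) = 4 (sole candidate).
(2,6) = 1 (sole candidate).
(6,2) = 4 (sole candidate).
(6,5) = 5 (sole candidate).
(6,6) = 7 (sole candidate).
(6,9) = 2: row 6 has {1,3,4,5,6,7,8,9}; col 9 has {1,3,4,5,6,7,8,9}; region has {1,3,4,5,6,7,8,9} → only 2 remains.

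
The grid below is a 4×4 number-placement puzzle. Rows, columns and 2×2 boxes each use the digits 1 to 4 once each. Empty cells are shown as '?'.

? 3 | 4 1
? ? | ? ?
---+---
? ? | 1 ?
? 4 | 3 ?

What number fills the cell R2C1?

R1C1 = 2: row 1 has {1,3,4}; col 1 has {}; box has {3} → only 2 remains.
R2C2 = 1: row 2 has {}; col 2 has {3,4}; box has {2,3} → only 1 remains.
R2C3 = 2: row 2 has {1}; col 3 has {1,3,4}; box has {1,4} → only 2 remains.
R2C4 = 3: row 2 has {1,2}; col 4 has {1}; box has {1,2,4} → only 3 remains.
R3C1 = 3: row 3 has {1}; col 1 has {2}; box has {4} → only 3 remains.
R3C2 = 2: row 3 has {1,3}; col 2 has {1,3,4}; box has {3,4} → only 2 remains.
R3C4 = 4: row 3 has {1,2,3}; col 4 has {1,3}; box has {1,3} → only 4 remains.
R4C1 = 1: row 4 has {3,4}; col 1 has {2,3}; box has {2,3,4} → only 1 remains.
R4C4 = 2: row 4 has {1,3,4}; col 4 has {1,3,4}; box has {1,3,4} → only 2 remains.
R2C1 = 4: row 2 has {1,2,3}; col 1 has {1,2,3}; box has {1,2,3} → only 4 remains.

4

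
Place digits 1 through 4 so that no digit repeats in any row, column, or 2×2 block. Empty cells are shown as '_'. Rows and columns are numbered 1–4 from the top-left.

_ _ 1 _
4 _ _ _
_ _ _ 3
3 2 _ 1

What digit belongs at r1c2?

r1c1 = 2 (sole candidate).
r1c2 = 3: row 1 has {1,2}; col 2 has {2}; box has {2,4} → only 3 remains.

3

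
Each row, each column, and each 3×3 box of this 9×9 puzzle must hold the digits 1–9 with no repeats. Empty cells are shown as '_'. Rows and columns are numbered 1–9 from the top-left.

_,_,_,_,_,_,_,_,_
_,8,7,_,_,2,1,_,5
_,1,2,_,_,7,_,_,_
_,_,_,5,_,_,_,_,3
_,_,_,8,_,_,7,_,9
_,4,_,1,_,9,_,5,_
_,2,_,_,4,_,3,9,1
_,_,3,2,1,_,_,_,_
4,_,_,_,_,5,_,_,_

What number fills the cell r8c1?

7

r1c6 = 1 (hidden single in row 1).
r9c3 = 1 (hidden single in row 9).
r1c3 = 4 (hidden single in column 3).
r4c3 = 9 (hidden single in column 3).
r5c6 = 3 (hidden single in column 6).
r5c8 = 4 (hidden single in row 5).
r2c4 = 4 (hidden single in row 2).
r4c6 = 4 (hidden single in row 4).
r5c1 = 1 (hidden single in row 5).
r4c8 = 1 (hidden single in row 4).
r5c5 = 2 (hidden single in row 5).
r6c1 = 3 (hidden single in row 6).
r6c5 = 7 (hidden single in row 6).
r4c5 = 6 (sole candidate).
r4c2 = 7 (sole candidate).
r4c1 = 2 (hidden single in column 1).
r4c7 = 8 (sole candidate).
r6c3 = 8 (hidden single in row 6).
r1c2 = 3 (hidden single in column 2).
r8c7 = 5 (hidden single in column 7).
r8c9 = 4 (hidden single in row 8).
r3c7 = 4 (hidden single in row 3).
r5c2 = 5 (hidden single in column 2).
r5c3 = 6 (sole candidate).
r7c3 = 5 (sole candidate).
r1c7 = 9 (hidden single in column 7).
r1c4 = 6 (sole candidate).
r7c4 = 7 (sole candidate).
r1c1 = 5 (sole candidate).
r1c5 = 8 (sole candidate).
r3c5 = 5 (hidden single in row 3).
r8c1 = 7: in column 1, 7 can only go here (every other open cell in that column sees a 7).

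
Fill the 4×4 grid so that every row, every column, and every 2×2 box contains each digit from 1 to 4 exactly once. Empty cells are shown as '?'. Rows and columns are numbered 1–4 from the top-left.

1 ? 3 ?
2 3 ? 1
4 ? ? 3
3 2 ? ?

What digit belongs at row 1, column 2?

4

row 1, column 2 = 4: row 1 has {1,3}; col 2 has {2,3}; box has {1,2,3} → only 4 remains.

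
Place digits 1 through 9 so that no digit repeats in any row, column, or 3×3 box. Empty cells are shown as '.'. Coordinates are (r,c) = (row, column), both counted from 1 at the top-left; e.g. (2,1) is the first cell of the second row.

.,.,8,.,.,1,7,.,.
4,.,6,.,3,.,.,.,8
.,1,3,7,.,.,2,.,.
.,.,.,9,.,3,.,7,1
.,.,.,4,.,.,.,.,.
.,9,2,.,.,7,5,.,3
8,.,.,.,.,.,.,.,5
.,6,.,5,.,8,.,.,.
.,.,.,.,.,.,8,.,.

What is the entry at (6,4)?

(2,4) = 2: row 2 has {3,4,6,8}; col 4 has {4,5,7,9}; box has {1,3,7} → only 2 remains.
(1,4) = 6: row 1 has {1,7,8}; col 4 has {2,4,5,7,9}; box has {1,2,3,7} → only 6 remains.
(1,8) = 3: in row 1, 3 can only go here (every other open cell in that row sees a 3).
(2,2) = 7: in row 2, 7 can only go here (every other open cell in that row sees a 7).
(3,5) = 8: in row 3, 8 can only go here (every other open cell in that row sees an 8).
(4,5) = 2: in row 4, 2 can only go here (every other open cell in that row sees a 2).
(4,2) = 8: in row 4, 8 can only go here (every other open cell in that row sees an 8).
(5,8) = 8: in row 5, 8 can only go here (every other open cell in that row sees an 8).
(5,9) = 2: in row 5, 2 can only go here (every other open cell in that row sees a 2).
(5,7) = 9: in row 5, 9 can only go here (every other open cell in that row sees a 9).
(2,7) = 1: row 2 has {2,3,4,6,7,8}; col 7 has {2,5,7,8,9}; box has {2,3,7,8} → only 1 remains.
(6,4) = 8: in row 6, 8 can only go here (every other open cell in that row sees an 8).

8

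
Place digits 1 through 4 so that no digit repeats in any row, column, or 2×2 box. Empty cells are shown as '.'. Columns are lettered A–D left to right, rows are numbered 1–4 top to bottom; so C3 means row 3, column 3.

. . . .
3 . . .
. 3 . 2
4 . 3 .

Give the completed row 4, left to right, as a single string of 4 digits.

4231

A3 = 1 (sole candidate).
C3 = 4 (sole candidate).
B4 = 2: row 4 has {3,4}; col 2 has {3}; box has {1,3,4} → only 2 remains.
D4 = 1: row 4 has {2,3,4}; col 4 has {2}; box has {2,3,4} → only 1 remains.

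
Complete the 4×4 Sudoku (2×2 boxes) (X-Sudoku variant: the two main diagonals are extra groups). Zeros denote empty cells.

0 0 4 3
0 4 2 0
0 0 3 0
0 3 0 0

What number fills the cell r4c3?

1

r2c4 = 1: row 2 has {2,4}; col 4 has {3}; box has {2,3,4} → only 1 remains.
r3c2 = 1: row 3 has {3}; col 2 has {3,4}; box has {3}; anti-diagonal has {2,3} → only 1 remains.
r4c1 = 4: row 4 has {3}; col 1 has {}; box has {1,3}; anti-diagonal has {1,2,3} → only 4 remains.
r4c3 = 1: row 4 has {3,4}; col 3 has {2,3,4}; box has {3} → only 1 remains.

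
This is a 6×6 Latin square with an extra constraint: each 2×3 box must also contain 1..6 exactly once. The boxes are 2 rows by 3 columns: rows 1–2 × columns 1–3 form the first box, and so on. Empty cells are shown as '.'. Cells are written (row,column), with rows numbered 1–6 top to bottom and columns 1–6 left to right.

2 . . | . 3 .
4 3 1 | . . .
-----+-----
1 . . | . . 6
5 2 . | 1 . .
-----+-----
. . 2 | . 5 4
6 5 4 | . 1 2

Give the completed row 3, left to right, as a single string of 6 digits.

(1,2) = 6 (sole candidate).
(1,3) = 5 (sole candidate).
(1,4) = 4 (sole candidate).
(1,6) = 1 (sole candidate).
(2,6) = 5 (sole candidate).
(3,2) = 4: row 3 has {1,6}; col 2 has {2,3,5,6}; box has {1,2,5} → only 4 remains.
(3,3) = 3: row 3 has {1,4,6}; col 3 has {1,2,4,5}; box has {1,2,4,5} → only 3 remains.
(3,5) = 2: row 3 has {1,3,4,6}; col 5 has {1,3,5}; box has {1,6} → only 2 remains.
(4,3) = 6 (sole candidate).
(4,5) = 4 (sole candidate).
(4,6) = 3 (sole candidate).
(5,1) = 3 (sole candidate).
(5,2) = 1 (sole candidate).
(5,4) = 6 (sole candidate).
(6,4) = 3 (sole candidate).
(2,4) = 2 (sole candidate).
(2,5) = 6 (sole candidate).
(3,4) = 5: row 3 has {1,2,3,4,6}; col 4 has {1,2,3,4,6}; box has {1,2,3,4,6} → only 5 remains.

143526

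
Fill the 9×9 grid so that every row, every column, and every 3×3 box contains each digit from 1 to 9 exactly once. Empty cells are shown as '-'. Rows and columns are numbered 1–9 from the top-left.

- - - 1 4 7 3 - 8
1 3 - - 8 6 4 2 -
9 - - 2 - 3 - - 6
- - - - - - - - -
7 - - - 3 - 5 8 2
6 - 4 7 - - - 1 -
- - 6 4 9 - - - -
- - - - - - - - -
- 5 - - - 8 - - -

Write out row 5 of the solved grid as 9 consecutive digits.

719634582

row 3, column 5 = 5: row 3 has {2,3,6,9}; col 5 has {3,4,8,9}; box has {1,2,3,4,6,7,8} → only 5 remains.
row 3, column 8 = 7: row 3 has {2,3,5,6,9}; col 8 has {1,2,8}; box has {2,3,4,6,8} → only 7 remains.
row 6, column 5 = 2: row 6 has {1,4,6,7}; col 5 has {3,4,5,8,9}; box has {3,7} → only 2 remains.
row 6, column 7 = 9: row 6 has {1,2,4,6,7}; col 7 has {3,4,5}; box has {1,2,5,8} → only 9 remains.
row 6, column 9 = 3: row 6 has {1,2,4,6,7,9}; col 9 has {2,6,8}; box has {1,2,5,8,9} → only 3 remains.
row 2, column 4 = 9: row 2 has {1,2,3,4,6,8}; col 4 has {1,2,4,7}; box has {1,2,3,4,5,6,7,8} → only 9 remains.
row 2, column 9 = 5: row 2 has {1,2,3,4,6,8,9}; col 9 has {2,3,6,8}; box has {2,3,4,6,7,8} → only 5 remains.
row 3, column 3 = 8: row 3 has {2,3,5,6,7,9}; col 3 has {4,6}; box has {1,3,9} → only 8 remains.
row 3, column 7 = 1: row 3 has {2,3,5,6,7,8,9}; col 7 has {3,4,5,9}; box has {2,3,4,5,6,7,8} → only 1 remains.
row 5, column 4 = 6: row 5 has {2,3,5,7,8}; col 4 has {1,2,4,7,9}; box has {2,3,7} → only 6 remains.
row 6, column 2 = 8: row 6 has {1,2,3,4,6,7,9}; col 2 has {3,5}; box has {4,6,7} → only 8 remains.
row 6, column 6 = 5: row 6 has {1,2,3,4,6,7,8,9}; col 6 has {3,6,7,8}; box has {2,3,6,7} → only 5 remains.
row 9, column 4 = 3: row 9 has {5,8}; col 4 has {1,2,4,6,7,9}; box has {4,8,9} → only 3 remains.
row 1, column 8 = 9: row 1 has {1,3,4,7,8}; col 8 has {1,2,7,8}; box has {1,2,3,4,5,6,7,8} → only 9 remains.
row 2, column 3 = 7: row 2 has {1,2,3,4,5,6,8,9}; col 3 has {4,6,8}; box has {1,3,8,9} → only 7 remains.
row 3, column 2 = 4: row 3 has {1,2,3,5,6,7,8,9}; col 2 has {3,5,8}; box has {1,3,7,8,9} → only 4 remains.
row 4, column 4 = 8: row 4 has {}; col 4 has {1,2,3,4,6,7,9}; box has {2,3,5,6,7} → only 8 remains.
row 4, column 5 = 1: row 4 has {8}; col 5 has {2,3,4,5,8,9}; box has {2,3,5,6,7,8} → only 1 remains.
row 8, column 4 = 5: row 8 has {}; col 4 has {1,2,3,4,6,7,8,9}; box has {3,4,8,9} → only 5 remains.
row 1, column 2 = 6: in row 1, 6 can only go here (every other open cell in that row sees a 6).
row 5, column 6 = 4: in row 5, 4 can only go here (every other open cell in that row sees a 4).
row 4, column 6 = 9: row 4 has {1,8}; col 6 has {3,4,5,6,7,8}; box has {1,2,3,4,5,6,7,8} → only 9 remains.
row 4, column 2 = 2: row 4 has {1,8,9}; col 2 has {3,4,5,6,8}; box has {4,6,7,8} → only 2 remains.
row 7, column 8 = 5: in row 7, 5 can only go here (every other open cell in that row sees a 5).
row 7, column 1 = 3: in row 7, 3 can only go here (every other open cell in that row sees a 3).
row 4, column 1 = 5: row 4 has {1,2,8,9}; col 1 has {1,3,6,7,9}; box has {2,4,6,7,8} → only 5 remains.
row 4, column 3 = 3: row 4 has {1,2,5,8,9}; col 3 has {4,6,7,8}; box has {2,4,5,6,7,8} → only 3 remains.
row 1, column 1 = 2: row 1 has {1,3,4,6,7,8,9}; col 1 has {1,3,5,6,7,9}; box has {1,3,4,6,7,8,9} → only 2 remains.
row 1, column 3 = 5: row 1 has {1,2,3,4,6,7,8,9}; col 3 has {3,4,6,7,8}; box has {1,2,3,4,6,7,8,9} → only 5 remains.
row 9, column 1 = 4: row 9 has {3,5,8}; col 1 has {1,2,3,5,6,7,9}; box has {3,5,6} → only 4 remains.
row 9, column 8 = 6: row 9 has {3,4,5,8}; col 8 has {1,2,5,7,8,9}; box has {5} → only 6 remains.
row 4, column 8 = 4: row 4 has {1,2,3,5,8,9}; col 8 has {1,2,5,6,7,8,9}; box has {1,2,3,5,8,9} → only 4 remains.
row 4, column 9 = 7: row 4 has {1,2,3,4,5,8,9}; col 9 has {2,3,5,6,8}; box has {1,2,3,4,5,8,9} → only 7 remains.
row 7, column 9 = 1: row 7 has {3,4,5,6,9}; col 9 has {2,3,5,6,7,8}; box has {5,6} → only 1 remains.
row 8, column 1 = 8: row 8 has {5}; col 1 has {1,2,3,4,5,6,7,9}; box has {3,4,5,6} → only 8 remains.
row 8, column 8 = 3: row 8 has {5,8}; col 8 has {1,2,4,5,6,7,8,9}; box has {1,5,6} → only 3 remains.
row 9, column 5 = 7: row 9 has {3,4,5,6,8}; col 5 has {1,2,3,4,5,8,9}; box has {3,4,5,8,9} → only 7 remains.
row 9, column 7 = 2: row 9 has {3,4,5,6,7,8}; col 7 has {1,3,4,5,9}; box has {1,3,5,6} → only 2 remains.
row 9, column 9 = 9: row 9 has {2,3,4,5,6,7,8}; col 9 has {1,2,3,5,6,7,8}; box has {1,2,3,5,6} → only 9 remains.
row 4, column 7 = 6: row 4 has {1,2,3,4,5,7,8,9}; col 7 has {1,2,3,4,5,9}; box has {1,2,3,4,5,7,8,9} → only 6 remains.
row 7, column 2 = 7: row 7 has {1,3,4,5,6,9}; col 2 has {2,3,4,5,6,8}; box has {3,4,5,6,8} → only 7 remains.
row 7, column 6 = 2: row 7 has {1,3,4,5,6,7,9}; col 6 has {3,4,5,6,7,8,9}; box has {3,4,5,7,8,9} → only 2 remains.
row 7, column 7 = 8: row 7 has {1,2,3,4,5,6,7,9}; col 7 has {1,2,3,4,5,6,9}; box has {1,2,3,5,6,9} → only 8 remains.
row 8, column 5 = 6: row 8 has {3,5,8}; col 5 has {1,2,3,4,5,7,8,9}; box has {2,3,4,5,7,8,9} → only 6 remains.
row 8, column 6 = 1: row 8 has {3,5,6,8}; col 6 has {2,3,4,5,6,7,8,9}; box has {2,3,4,5,6,7,8,9} → only 1 remains.
row 8, column 7 = 7: row 8 has {1,3,5,6,8}; col 7 has {1,2,3,4,5,6,8,9}; box has {1,2,3,5,6,8,9} → only 7 remains.
row 8, column 9 = 4: row 8 has {1,3,5,6,7,8}; col 9 has {1,2,3,5,6,7,8,9}; box has {1,2,3,5,6,7,8,9} → only 4 remains.
row 9, column 3 = 1: row 9 has {2,3,4,5,6,7,8,9}; col 3 has {3,4,5,6,7,8}; box has {3,4,5,6,7,8} → only 1 remains.
row 5, column 3 = 9: row 5 has {2,3,4,5,6,7,8}; col 3 has {1,3,4,5,6,7,8}; box has {2,3,4,5,6,7,8} → only 9 remains.
row 8, column 2 = 9: row 8 has {1,3,4,5,6,7,8}; col 2 has {2,3,4,5,6,7,8}; box has {1,3,4,5,6,7,8} → only 9 remains.
row 8, column 3 = 2: row 8 has {1,3,4,5,6,7,8,9}; col 3 has {1,3,4,5,6,7,8,9}; box has {1,3,4,5,6,7,8,9} → only 2 remains.
row 5, column 2 = 1: row 5 has {2,3,4,5,6,7,8,9}; col 2 has {2,3,4,5,6,7,8,9}; box has {2,3,4,5,6,7,8,9} → only 1 remains.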